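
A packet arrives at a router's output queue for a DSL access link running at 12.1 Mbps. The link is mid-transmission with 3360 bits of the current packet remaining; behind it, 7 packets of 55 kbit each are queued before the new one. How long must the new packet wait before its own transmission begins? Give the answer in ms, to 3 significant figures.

32.1 ms

Each queued packet: L/R = 55000/12100000 = 4.54545 ms.
7 queued → 31.8182 ms.
Plus remaining 3360 bits of current packet: 0.277686 ms.
Queuing delay = 32.1 ms.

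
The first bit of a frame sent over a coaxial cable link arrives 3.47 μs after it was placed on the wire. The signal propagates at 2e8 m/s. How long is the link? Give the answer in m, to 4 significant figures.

d = s × t_prop = 200000000 × 3.47e-06 = 694.0 m.

694.0 m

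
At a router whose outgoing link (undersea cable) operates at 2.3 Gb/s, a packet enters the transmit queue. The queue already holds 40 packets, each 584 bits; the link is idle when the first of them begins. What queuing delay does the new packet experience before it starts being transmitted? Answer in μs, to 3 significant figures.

Each queued packet: L/R = 584/2300000000 = 0.253913 μs.
40 queued → 10.1565 μs.
Queuing delay = 10.2 μs.

10.2 μs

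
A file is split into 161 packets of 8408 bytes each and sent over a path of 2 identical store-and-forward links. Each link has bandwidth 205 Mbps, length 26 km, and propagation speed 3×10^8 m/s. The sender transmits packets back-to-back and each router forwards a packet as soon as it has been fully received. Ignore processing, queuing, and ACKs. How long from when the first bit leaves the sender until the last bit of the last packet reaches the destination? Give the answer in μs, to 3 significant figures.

53300 μs

Per-hop transmission t_tx = L/R = 67264/205000000 = 328.117 μs.
Per-hop propagation t_prop = 26000/300000000 = 86.6667 μs.
Pipeline fill: first packet needs 2·t_tx to clear all hops; remaining 160 packets each add one t_tx.
Total = (2+161-1)·t_tx + 2·t_prop = 162·328.117 + 2·86.6667 = 53300 μs.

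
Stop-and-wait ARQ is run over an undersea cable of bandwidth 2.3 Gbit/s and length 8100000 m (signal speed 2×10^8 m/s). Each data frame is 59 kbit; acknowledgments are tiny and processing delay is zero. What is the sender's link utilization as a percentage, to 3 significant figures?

0.0317 %

t_tx = L/R = 59000/2300000000 = 2.56522e-05 s.
t_prop = 8100000/200000000 = 0.0405 s; RTT = 0.081 s.
Cycle = t_tx + RTT = 0.0810257 s.
Utilization = t_tx / cycle = 2.56522e-05/0.0810257 = 0.0317 %.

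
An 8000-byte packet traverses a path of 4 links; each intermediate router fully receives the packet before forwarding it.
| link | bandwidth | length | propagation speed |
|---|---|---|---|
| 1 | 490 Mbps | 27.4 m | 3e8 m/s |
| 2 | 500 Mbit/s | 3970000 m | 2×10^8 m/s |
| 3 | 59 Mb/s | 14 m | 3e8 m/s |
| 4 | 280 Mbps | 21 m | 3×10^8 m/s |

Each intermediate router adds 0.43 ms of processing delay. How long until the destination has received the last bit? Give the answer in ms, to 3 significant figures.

22.7 ms

L = 8000 × 8 = 64000 bits.
Transmission delays (L/R per hop): 0.130612, 0.128, 1.08475, 0.228571 ms; sum = 1.57193 ms.
Propagation delays (d/s per hop): 9.13333e-05, 19.85, 4.66667e-05, 7e-05 ms; sum = 19.8502 ms.
Processing at 3 router(s): 3 × 0.43 ms = 1.29 ms.
End-to-end = 22.7 ms.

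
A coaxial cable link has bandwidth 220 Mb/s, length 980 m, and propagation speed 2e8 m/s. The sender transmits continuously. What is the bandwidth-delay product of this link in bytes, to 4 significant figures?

Propagation delay = 980 / 200000000 = 4.9e-06 s.
BDP = R × t_prop = 220000000 × 4.9e-06 = 1078 bits.
In bytes: 1078/8 = 134.8 bytes.

134.8 bytes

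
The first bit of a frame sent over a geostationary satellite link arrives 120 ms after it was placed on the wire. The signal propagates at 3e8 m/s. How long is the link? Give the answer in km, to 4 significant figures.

d = s × t_prop = 300000000 × 0.12 = 36000 km.

36000 km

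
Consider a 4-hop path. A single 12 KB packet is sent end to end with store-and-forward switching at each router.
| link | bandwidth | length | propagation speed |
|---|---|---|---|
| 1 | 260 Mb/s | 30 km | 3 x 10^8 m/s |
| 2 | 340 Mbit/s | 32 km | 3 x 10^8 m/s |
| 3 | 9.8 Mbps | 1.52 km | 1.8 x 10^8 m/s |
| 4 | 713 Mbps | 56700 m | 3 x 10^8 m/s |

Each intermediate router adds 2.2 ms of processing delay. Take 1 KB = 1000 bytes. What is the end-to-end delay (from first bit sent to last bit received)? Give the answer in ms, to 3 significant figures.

L = 96000 bits.
Transmission delays (L/R per hop): 0.369231, 0.282353, 9.79592, 0.134642 ms; sum = 10.5821 ms.
Propagation delays (d/s per hop): 0.1, 0.106667, 0.00844444, 0.189 ms; sum = 0.404111 ms.
Processing at 3 router(s): 3 × 2.2 ms = 6.6 ms.
End-to-end = 17.6 ms.

17.6 ms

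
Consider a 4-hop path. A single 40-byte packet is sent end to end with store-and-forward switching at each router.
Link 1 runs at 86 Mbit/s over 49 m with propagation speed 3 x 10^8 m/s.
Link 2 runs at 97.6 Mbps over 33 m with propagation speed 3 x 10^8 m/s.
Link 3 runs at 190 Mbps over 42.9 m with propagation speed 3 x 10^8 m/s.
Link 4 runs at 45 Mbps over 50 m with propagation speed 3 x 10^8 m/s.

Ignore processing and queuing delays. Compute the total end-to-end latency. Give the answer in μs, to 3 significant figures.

L = 40 × 8 = 320 bits.
Transmission delays (L/R per hop): 3.72093, 3.27869, 1.68421, 7.11111 μs; sum = 15.7949 μs.
Propagation delays (d/s per hop): 0.163333, 0.11, 0.143, 0.166667 μs; sum = 0.583 μs.
End-to-end = 16.4 μs.

16.4 μs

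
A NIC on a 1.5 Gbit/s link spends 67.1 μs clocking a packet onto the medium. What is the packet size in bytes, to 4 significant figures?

12580 bytes

L = R × t_tx = 1500000000 b/s × 6.71e-05 s = 100650 bits.
In bytes: 100650 / 8 = 12580 bytes.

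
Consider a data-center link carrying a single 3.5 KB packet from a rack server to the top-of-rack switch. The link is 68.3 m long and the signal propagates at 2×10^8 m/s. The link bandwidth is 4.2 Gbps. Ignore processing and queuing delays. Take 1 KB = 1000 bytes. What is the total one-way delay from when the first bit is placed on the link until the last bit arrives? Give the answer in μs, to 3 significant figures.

L = 28000 bits.
Transmission delay = L/R = 28000 / 4200000000 = 6.66667 μs.
Propagation delay = d/s = 68.3 m / 200000000 m/s = 0.3415 μs.
Total = 7.01 μs.

7.01 μs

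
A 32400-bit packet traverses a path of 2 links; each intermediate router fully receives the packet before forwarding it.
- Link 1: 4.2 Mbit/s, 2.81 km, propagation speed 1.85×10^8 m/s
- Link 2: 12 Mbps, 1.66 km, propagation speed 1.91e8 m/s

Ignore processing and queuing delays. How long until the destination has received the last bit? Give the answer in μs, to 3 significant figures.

Transmission delays (L/R per hop): 7714.29, 2700 μs; sum = 10414.3 μs.
Propagation delays (d/s per hop): 15.1892, 8.6911 μs; sum = 23.8803 μs.
End-to-end = 10400 μs.

10400 μs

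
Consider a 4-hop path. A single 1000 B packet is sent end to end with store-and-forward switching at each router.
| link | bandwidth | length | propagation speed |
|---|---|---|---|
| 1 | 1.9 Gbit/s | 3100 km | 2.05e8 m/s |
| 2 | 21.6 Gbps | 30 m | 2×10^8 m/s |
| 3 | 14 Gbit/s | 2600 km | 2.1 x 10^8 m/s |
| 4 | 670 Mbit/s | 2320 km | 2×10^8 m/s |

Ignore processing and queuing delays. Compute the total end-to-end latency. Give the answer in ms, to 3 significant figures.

L = 1000 × 8 = 8000 bits.
Transmission delays (L/R per hop): 0.00421053, 0.00037037, 0.000571429, 0.0119403 ms; sum = 0.0170926 ms.
Propagation delays (d/s per hop): 15.122, 0.00015, 12.381, 11.6 ms; sum = 39.1031 ms.
End-to-end = 39.1 ms.

39.1 ms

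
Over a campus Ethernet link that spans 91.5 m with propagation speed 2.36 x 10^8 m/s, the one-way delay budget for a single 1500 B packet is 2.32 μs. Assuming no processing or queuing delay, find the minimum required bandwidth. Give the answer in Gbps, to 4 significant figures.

L = 12000 bits.
Propagation delay = 91.5 / 236000000 = 0.387712 μs.
Transmission budget = 2.32 − 0.387712 = 1.93229 μs.
R ≥ L / t_tx = 12000 bits / 1.93229e-06 s = 6.210 Gbps.

6.210 Gbps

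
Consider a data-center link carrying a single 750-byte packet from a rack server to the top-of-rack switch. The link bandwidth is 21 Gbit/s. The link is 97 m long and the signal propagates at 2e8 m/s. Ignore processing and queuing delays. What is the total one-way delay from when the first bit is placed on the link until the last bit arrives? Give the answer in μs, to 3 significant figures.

0.771 μs

L = 750 × 8 = 6000 bits.
Transmission delay = L/R = 6000 / 21000000000 = 0.285714 μs.
Propagation delay = d/s = 97 m / 200000000 m/s = 0.485 μs.
Total = 0.771 μs.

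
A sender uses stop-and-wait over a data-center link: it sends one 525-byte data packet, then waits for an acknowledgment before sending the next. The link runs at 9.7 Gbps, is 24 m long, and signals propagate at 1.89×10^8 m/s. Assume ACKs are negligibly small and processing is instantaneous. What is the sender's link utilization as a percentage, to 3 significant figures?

t_tx = L/R = 4200/9700000000 = 4.3299e-07 s.
t_prop = 24/189000000 = 1.26984e-07 s; RTT = 2.53968e-07 s.
Cycle = t_tx + RTT = 6.86958e-07 s.
Utilization = t_tx / cycle = 4.3299e-07/6.86958e-07 = 63.0 %.

63.0 %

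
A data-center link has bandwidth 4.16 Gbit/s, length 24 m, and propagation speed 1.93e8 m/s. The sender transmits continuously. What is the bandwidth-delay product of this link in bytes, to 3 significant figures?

Propagation delay = 24 / 193000000 = 1.24352e-07 s.
BDP = R × t_prop = 4160000000 × 1.24352e-07 = 517.306 bits.
In bytes: 517.306/8 = 64.7 bytes.

64.7 bytes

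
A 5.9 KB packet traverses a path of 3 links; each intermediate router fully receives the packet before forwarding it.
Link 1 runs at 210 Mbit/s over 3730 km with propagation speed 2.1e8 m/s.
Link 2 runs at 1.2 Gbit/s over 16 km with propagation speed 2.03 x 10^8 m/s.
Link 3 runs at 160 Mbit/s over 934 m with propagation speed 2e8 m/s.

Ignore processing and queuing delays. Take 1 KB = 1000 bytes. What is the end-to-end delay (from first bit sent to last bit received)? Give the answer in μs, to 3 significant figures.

18400 μs

L = 47200 bits.
Transmission delays (L/R per hop): 224.762, 39.3333, 295 μs; sum = 559.095 μs.
Propagation delays (d/s per hop): 17761.9, 78.8177, 4.67 μs; sum = 17845.4 μs.
End-to-end = 18400 μs.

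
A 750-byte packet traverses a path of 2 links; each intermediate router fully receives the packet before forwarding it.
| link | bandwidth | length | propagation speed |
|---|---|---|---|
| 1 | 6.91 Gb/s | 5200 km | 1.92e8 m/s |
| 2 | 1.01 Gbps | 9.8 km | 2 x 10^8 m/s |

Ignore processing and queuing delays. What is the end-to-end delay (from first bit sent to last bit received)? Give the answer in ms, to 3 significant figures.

L = 750 × 8 = 6000 bits.
Transmission delays (L/R per hop): 0.000868307, 0.00594059 ms; sum = 0.0068089 ms.
Propagation delays (d/s per hop): 27.0833, 0.049 ms; sum = 27.1323 ms.
End-to-end = 27.1 ms.

27.1 ms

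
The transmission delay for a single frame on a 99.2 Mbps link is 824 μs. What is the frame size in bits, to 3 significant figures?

L = R × t_tx = 99200000 b/s × 0.000824 s = 81740.8 bits.

81700 bits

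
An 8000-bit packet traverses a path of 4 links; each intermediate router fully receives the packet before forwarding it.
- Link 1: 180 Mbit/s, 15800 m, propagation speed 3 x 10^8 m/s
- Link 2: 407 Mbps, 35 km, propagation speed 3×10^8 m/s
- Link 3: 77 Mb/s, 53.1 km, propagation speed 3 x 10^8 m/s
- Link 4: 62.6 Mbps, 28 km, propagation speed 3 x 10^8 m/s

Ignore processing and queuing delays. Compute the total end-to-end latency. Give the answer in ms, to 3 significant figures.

Transmission delays (L/R per hop): 0.0444444, 0.019656, 0.103896, 0.127796 ms; sum = 0.295792 ms.
Propagation delays (d/s per hop): 0.0526667, 0.116667, 0.177, 0.0933333 ms; sum = 0.439667 ms.
End-to-end = 0.735 ms.

0.735 ms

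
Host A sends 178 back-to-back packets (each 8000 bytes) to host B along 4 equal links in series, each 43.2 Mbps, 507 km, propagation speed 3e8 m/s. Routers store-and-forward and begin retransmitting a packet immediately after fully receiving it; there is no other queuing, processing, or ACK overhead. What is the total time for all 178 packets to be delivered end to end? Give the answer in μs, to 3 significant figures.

Per-hop transmission t_tx = L/R = 64000/43200000 = 1481.48 μs.
Per-hop propagation t_prop = 507000/300000000 = 1690 μs.
Pipeline fill: first packet needs 4·t_tx to clear all hops; remaining 177 packets each add one t_tx.
Total = (4+178-1)·t_tx + 4·t_prop = 181·1481.48 + 4·1690 = 275000 μs.

275000 μs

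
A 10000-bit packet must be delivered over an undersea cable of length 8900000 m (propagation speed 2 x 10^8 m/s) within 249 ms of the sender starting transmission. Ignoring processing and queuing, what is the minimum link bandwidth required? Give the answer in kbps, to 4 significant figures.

Propagation delay = 8900000 / 200000000 = 44.5 ms.
Transmission budget = 249 − 44.5 = 204.5 ms.
R ≥ L / t_tx = 10000 bits / 0.2045 s = 48.90 kbps.

48.90 kbps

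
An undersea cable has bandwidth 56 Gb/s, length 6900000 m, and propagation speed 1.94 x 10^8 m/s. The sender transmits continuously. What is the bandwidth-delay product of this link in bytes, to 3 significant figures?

Propagation delay = 6900000 / 194000000 = 0.035567 s.
BDP = R × t_prop = 56000000000 × 0.035567 = 1991750000 bits.
In bytes: 1991750000/8 = 249000000 bytes.

249000000 bytes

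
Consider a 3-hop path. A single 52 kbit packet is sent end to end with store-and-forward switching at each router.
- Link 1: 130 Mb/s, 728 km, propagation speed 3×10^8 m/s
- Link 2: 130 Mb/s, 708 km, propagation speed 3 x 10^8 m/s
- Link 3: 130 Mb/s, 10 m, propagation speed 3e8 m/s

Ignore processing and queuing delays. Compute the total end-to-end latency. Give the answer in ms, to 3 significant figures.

L = 52000 bits.
Transmission delay per hop = L/R = 52000/130000000 = 0.4 ms; 3 hops → 1.2 ms.
Propagation delays (d/s per hop): 2.42667, 2.36, 3.33333e-05 ms; sum = 4.7867 ms.
End-to-end = 5.99 ms.

5.99 ms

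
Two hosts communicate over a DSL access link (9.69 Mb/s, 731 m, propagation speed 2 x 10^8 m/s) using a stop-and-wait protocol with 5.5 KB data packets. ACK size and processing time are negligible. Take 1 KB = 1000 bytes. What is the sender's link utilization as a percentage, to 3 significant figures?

t_tx = L/R = 44000/9690000 = 0.00454076 s.
t_prop = 731/200000000 = 3.655e-06 s; RTT = 7.31e-06 s.
Cycle = t_tx + RTT = 0.00454807 s.
Utilization = t_tx / cycle = 0.00454076/0.00454807 = 99.8 %.

99.8 %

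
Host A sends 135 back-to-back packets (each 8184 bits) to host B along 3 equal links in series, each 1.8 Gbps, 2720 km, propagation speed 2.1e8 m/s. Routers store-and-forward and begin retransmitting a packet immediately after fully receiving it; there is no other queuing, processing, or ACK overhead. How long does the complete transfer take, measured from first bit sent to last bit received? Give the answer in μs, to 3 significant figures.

Per-hop transmission t_tx = L/R = 8184/1800000000 = 4.54667 μs.
Per-hop propagation t_prop = 2720000/210000000 = 12952.4 μs.
Pipeline fill: first packet needs 3·t_tx to clear all hops; remaining 134 packets each add one t_tx.
Total = (3+135-1)·t_tx + 3·t_prop = 137·4.54667 + 3·12952.4 = 39500 μs.

39500 μs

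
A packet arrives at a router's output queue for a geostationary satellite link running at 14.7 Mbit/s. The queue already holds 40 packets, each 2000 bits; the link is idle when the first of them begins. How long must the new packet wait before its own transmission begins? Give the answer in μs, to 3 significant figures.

Each queued packet: L/R = 2000/14700000 = 136.054 μs.
40 queued → 5442.18 μs.
Queuing delay = 5440 μs.

5440 μs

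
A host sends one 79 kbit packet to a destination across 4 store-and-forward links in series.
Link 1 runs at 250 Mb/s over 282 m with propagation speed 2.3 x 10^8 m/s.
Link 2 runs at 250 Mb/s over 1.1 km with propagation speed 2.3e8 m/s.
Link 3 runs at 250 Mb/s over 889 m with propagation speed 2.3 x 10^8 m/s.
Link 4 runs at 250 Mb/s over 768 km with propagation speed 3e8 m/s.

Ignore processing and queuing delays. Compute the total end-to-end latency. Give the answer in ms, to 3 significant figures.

L = 79000 bits.
Transmission delay per hop = L/R = 79000/250000000 = 0.316 ms; 4 hops → 1.264 ms.
Propagation delays (d/s per hop): 0.00122609, 0.00478261, 0.00386522, 2.56 ms; sum = 2.56987 ms.
End-to-end = 3.83 ms.

3.83 ms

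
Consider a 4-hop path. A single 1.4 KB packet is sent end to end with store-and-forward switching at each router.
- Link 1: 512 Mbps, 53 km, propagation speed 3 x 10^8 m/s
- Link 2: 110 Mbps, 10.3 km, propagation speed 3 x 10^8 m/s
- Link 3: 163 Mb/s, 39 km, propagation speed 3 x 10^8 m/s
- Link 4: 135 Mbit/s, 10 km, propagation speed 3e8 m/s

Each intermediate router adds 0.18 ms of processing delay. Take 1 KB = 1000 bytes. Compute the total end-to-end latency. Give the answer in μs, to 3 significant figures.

L = 11200 bits.
Transmission delays (L/R per hop): 21.875, 101.818, 68.7117, 82.963 μs; sum = 275.368 μs.
Propagation delays (d/s per hop): 176.667, 34.3333, 130, 33.3333 μs; sum = 374.333 μs.
Processing at 3 router(s): 3 × 0.18 ms = 540 μs.
End-to-end = 1190 μs.

1190 μs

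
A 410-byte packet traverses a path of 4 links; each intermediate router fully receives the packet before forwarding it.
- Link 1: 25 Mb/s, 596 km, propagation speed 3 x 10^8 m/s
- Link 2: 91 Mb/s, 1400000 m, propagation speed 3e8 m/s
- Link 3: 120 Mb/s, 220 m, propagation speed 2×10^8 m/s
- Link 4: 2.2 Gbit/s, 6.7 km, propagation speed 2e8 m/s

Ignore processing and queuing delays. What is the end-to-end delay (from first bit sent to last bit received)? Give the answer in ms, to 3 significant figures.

L = 410 × 8 = 3280 bits.
Transmission delays (L/R per hop): 0.1312, 0.036044, 0.0273333, 0.00149091 ms; sum = 0.196068 ms.
Propagation delays (d/s per hop): 1.98667, 4.66667, 0.0011, 0.0335 ms; sum = 6.68793 ms.
End-to-end = 6.88 ms.

6.88 ms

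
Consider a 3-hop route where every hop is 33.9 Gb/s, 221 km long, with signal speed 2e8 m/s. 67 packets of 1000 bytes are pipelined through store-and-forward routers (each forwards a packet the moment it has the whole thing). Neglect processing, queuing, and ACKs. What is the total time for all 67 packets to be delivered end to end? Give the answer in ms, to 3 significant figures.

Per-hop transmission t_tx = L/R = 8000/33900000000 = 0.000235988 ms.
Per-hop propagation t_prop = 221000/200000000 = 1.105 ms.
Pipeline fill: first packet needs 3·t_tx to clear all hops; remaining 66 packets each add one t_tx.
Total = (3+67-1)·t_tx + 3·t_prop = 69·0.000235988 + 3·1.105 = 3.33 ms.

3.33 ms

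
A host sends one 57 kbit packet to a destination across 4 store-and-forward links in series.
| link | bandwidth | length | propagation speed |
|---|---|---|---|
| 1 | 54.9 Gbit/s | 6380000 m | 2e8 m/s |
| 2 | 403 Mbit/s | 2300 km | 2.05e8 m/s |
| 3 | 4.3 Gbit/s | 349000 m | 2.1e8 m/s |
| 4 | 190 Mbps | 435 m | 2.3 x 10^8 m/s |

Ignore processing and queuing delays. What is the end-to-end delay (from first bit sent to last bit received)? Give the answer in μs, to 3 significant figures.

45200 μs

L = 57000 bits.
Transmission delays (L/R per hop): 1.03825, 141.439, 13.2558, 300 μs; sum = 455.733 μs.
Propagation delays (d/s per hop): 31900, 11219.5, 1661.9, 1.8913 μs; sum = 44783.3 μs.
End-to-end = 45200 μs.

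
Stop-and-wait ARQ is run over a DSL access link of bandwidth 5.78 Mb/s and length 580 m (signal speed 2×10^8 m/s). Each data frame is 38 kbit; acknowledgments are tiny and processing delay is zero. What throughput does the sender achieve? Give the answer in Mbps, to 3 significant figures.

5.77 Mbps

t_tx = L/R = 38000/5780000 = 0.00657439 s.
t_prop = 580/200000000 = 2.9e-06 s; RTT = 5.8e-06 s.
Cycle = t_tx + RTT = 0.00658019 s.
Throughput = L / cycle = 38000 / 0.00658019 = 5.77 Mbps.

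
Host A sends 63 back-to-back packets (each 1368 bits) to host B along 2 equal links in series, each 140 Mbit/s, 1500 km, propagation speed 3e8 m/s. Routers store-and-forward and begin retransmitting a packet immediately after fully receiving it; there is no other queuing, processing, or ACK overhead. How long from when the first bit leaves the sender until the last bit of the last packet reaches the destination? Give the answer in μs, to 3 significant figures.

10600 μs

Per-hop transmission t_tx = L/R = 1368/140000000 = 9.77143 μs.
Per-hop propagation t_prop = 1500000/300000000 = 5000 μs.
Pipeline fill: first packet needs 2·t_tx to clear all hops; remaining 62 packets each add one t_tx.
Total = (2+63-1)·t_tx + 2·t_prop = 64·9.77143 + 2·5000 = 10600 μs.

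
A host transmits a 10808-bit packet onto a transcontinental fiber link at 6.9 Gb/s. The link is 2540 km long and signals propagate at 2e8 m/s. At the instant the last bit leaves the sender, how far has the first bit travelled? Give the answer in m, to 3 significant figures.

t_tx = L/R = 10808/6900000000 = 1.56638e-06 s.
Distance = s × t_tx = 200000000 × 1.56638e-06 = 313 m.

313 m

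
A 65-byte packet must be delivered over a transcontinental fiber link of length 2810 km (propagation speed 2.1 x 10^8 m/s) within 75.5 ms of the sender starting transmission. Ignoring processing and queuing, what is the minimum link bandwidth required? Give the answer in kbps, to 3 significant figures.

8.37 kbps

L = 520 bits.
Propagation delay = 2810000 / 210000000 = 13.381 ms.
Transmission budget = 75.5 − 13.381 = 62.119 ms.
R ≥ L / t_tx = 520 bits / 0.062119 s = 8.37 kbps.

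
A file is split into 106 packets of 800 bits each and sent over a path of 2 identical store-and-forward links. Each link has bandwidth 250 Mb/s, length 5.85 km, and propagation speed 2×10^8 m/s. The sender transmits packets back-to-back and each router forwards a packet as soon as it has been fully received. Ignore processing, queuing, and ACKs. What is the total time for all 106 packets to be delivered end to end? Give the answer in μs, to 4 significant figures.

Per-hop transmission t_tx = L/R = 800/250000000 = 3.2 μs.
Per-hop propagation t_prop = 5850/200000000 = 29.25 μs.
Pipeline fill: first packet needs 2·t_tx to clear all hops; remaining 105 packets each add one t_tx.
Total = (2+106-1)·t_tx + 2·t_prop = 107·3.2 + 2·29.25 = 400.9 μs.

400.9 μs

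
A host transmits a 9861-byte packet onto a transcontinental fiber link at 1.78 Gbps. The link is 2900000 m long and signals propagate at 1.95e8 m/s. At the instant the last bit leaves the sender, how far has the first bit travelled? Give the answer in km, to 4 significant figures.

8.642 km

t_tx = L/R = 78888/1780000000 = 4.43191e-05 s.
Distance = s × t_tx = 195000000 × 4.43191e-05 = 8.642 km.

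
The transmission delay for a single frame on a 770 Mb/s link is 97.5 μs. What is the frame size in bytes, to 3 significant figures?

L = R × t_tx = 770000000 b/s × 9.75e-05 s = 75075 bits.
In bytes: 75075 / 8 = 9380 bytes.

9380 bytes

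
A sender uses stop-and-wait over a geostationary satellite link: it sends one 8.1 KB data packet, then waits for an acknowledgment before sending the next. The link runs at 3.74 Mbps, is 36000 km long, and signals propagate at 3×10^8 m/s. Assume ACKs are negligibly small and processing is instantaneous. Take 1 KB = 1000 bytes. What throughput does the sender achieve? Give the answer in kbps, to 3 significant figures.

252 kbps

t_tx = L/R = 64800/3740000 = 0.0173262 s.
t_prop = 36000000/300000000 = 0.12 s; RTT = 0.24 s.
Cycle = t_tx + RTT = 0.257326 s.
Throughput = L / cycle = 64800 / 0.257326 = 252 kbps.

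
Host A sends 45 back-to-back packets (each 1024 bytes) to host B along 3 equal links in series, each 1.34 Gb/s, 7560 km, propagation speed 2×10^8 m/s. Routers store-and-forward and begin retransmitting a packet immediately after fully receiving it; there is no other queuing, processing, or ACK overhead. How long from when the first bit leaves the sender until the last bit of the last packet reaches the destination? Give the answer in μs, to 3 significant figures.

114000 μs

Per-hop transmission t_tx = L/R = 8192/1340000000 = 6.11343 μs.
Per-hop propagation t_prop = 7560000/200000000 = 37800 μs.
Pipeline fill: first packet needs 3·t_tx to clear all hops; remaining 44 packets each add one t_tx.
Total = (3+45-1)·t_tx + 3·t_prop = 47·6.11343 + 3·37800 = 114000 μs.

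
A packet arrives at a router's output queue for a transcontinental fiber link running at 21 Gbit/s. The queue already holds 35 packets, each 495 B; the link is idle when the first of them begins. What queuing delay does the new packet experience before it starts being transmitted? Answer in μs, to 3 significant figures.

Each queued packet: L/R = 3960/21000000000 = 0.188571 μs.
35 queued → 6.6 μs.
Queuing delay = 6.60 μs.

6.60 μs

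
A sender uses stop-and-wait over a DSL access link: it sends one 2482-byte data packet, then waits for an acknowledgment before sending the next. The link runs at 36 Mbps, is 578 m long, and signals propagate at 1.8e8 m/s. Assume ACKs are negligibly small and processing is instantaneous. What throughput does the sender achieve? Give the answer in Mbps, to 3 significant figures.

t_tx = L/R = 19856/36000000 = 0.000551556 s.
t_prop = 578/180000000 = 3.21111e-06 s; RTT = 6.42222e-06 s.
Cycle = t_tx + RTT = 0.000557978 s.
Throughput = L / cycle = 19856 / 0.000557978 = 35.6 Mbps.

35.6 Mbps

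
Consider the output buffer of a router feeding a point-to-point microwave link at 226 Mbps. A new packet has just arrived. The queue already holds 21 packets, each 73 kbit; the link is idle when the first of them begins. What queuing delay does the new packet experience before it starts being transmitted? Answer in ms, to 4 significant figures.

6.783 ms

Each queued packet: L/R = 73000/226000000 = 0.323009 ms.
21 queued → 6.78319 ms.
Queuing delay = 6.783 ms.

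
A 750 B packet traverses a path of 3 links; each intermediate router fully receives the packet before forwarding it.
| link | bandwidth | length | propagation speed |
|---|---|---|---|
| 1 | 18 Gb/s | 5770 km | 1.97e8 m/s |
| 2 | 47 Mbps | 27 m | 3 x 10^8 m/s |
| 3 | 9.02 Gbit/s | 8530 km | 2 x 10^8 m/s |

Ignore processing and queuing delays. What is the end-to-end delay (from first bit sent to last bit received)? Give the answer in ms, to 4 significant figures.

L = 750 × 8 = 6000 bits.
Transmission delays (L/R per hop): 0.000333333, 0.12766, 0.000665188 ms; sum = 0.128658 ms.
Propagation delays (d/s per hop): 29.2893, 9e-05, 42.65 ms; sum = 71.9394 ms.
End-to-end = 72.07 ms.

72.07 ms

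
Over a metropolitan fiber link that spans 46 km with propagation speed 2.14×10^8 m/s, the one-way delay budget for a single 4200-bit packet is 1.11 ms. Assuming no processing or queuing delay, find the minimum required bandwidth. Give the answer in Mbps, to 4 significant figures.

4.692 Mbps

Propagation delay = 46000 / 214000000 = 0.214953 ms.
Transmission budget = 1.11 − 0.214953 = 0.895047 ms.
R ≥ L / t_tx = 4200 bits / 0.000895047 s = 4.692 Mbps.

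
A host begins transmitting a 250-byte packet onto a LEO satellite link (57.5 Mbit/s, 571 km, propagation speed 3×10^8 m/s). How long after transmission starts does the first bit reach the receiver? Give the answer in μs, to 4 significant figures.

1903 μs

First bit experiences only propagation delay: d/s = 571000/300000000 = 1903 μs.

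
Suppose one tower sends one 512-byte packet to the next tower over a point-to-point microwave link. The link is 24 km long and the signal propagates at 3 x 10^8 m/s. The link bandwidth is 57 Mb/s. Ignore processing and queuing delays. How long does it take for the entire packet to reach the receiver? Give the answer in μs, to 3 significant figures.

L = 512 × 8 = 4096 bits.
Transmission delay = L/R = 4096 / 57000000 = 71.8596 μs.
Propagation delay = d/s = 24000 m / 300000000 m/s = 80 μs.
Total = 152 μs.

152 μs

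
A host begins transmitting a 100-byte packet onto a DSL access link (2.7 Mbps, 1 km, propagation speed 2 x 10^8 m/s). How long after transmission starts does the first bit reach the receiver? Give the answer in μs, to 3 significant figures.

First bit experiences only propagation delay: d/s = 1000/200000000 = 5.00 μs.

5.00 μs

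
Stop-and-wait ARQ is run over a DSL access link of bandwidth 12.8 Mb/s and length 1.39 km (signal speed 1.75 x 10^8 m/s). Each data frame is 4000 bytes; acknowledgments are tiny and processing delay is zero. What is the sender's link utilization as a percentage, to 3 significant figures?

t_tx = L/R = 32000/12800000 = 0.0025 s.
t_prop = 1390/175000000 = 7.94286e-06 s; RTT = 1.58857e-05 s.
Cycle = t_tx + RTT = 0.00251589 s.
Utilization = t_tx / cycle = 0.0025/0.00251589 = 99.4 %.

99.4 %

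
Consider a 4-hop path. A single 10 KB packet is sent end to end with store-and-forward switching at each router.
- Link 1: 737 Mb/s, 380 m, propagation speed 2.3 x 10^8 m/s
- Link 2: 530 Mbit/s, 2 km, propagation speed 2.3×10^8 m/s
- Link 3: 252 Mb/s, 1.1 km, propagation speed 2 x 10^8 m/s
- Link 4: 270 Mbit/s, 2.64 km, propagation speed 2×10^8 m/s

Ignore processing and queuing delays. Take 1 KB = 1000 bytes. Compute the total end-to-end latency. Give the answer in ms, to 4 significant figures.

L = 80000 bits.
Transmission delays (L/R per hop): 0.108548, 0.150943, 0.31746, 0.296296 ms; sum = 0.873248 ms.
Propagation delays (d/s per hop): 0.00165217, 0.00869565, 0.0055, 0.0132 ms; sum = 0.0290478 ms.
End-to-end = 0.9023 ms.

0.9023 ms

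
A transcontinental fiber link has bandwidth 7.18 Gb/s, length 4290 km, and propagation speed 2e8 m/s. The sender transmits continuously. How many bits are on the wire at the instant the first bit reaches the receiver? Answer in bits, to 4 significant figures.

154000000 bits

Propagation delay = 4290000 / 200000000 = 0.02145 s.
BDP = R × t_prop = 7180000000 × 0.02145 = 154011000 bits.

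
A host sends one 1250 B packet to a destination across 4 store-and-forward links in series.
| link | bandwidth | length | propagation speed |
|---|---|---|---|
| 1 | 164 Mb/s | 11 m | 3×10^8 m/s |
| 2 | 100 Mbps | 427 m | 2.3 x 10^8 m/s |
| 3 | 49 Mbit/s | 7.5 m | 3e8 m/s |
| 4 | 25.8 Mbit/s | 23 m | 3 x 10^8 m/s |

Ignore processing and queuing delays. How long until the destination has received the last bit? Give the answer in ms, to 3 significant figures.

0.755 ms

L = 1250 × 8 = 10000 bits.
Transmission delays (L/R per hop): 0.0609756, 0.1, 0.204082, 0.387597 ms; sum = 0.752654 ms.
Propagation delays (d/s per hop): 3.66667e-05, 0.00185652, 2.5e-05, 7.66667e-05 ms; sum = 0.00199486 ms.
End-to-end = 0.755 ms.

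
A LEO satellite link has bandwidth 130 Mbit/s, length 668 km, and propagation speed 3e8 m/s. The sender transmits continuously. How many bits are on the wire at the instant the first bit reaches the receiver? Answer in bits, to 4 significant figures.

Propagation delay = 668000 / 300000000 = 0.00222667 s.
BDP = R × t_prop = 130000000 × 0.00222667 = 289467 bits.

289500 bits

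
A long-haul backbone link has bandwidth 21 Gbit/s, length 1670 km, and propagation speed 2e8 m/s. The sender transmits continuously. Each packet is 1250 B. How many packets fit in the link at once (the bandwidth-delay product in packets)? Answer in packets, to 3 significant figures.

Propagation delay = 1670000 / 200000000 = 0.00835 s.
BDP = R × t_prop = 21000000000 × 0.00835 = 175350000 bits.
In packets of 10000 bits: 17500 packets.

17500 packets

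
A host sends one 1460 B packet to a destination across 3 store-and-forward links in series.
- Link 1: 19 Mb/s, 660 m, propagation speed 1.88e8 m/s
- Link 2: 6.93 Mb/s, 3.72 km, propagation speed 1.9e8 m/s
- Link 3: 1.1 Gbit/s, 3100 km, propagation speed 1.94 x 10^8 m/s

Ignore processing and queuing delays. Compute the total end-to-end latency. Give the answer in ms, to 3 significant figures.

18.3 ms

L = 1460 × 8 = 11680 bits.
Transmission delays (L/R per hop): 0.614737, 1.68543, 0.0106182 ms; sum = 2.31078 ms.
Propagation delays (d/s per hop): 0.00351064, 0.0195789, 15.9794 ms; sum = 16.0025 ms.
End-to-end = 18.3 ms.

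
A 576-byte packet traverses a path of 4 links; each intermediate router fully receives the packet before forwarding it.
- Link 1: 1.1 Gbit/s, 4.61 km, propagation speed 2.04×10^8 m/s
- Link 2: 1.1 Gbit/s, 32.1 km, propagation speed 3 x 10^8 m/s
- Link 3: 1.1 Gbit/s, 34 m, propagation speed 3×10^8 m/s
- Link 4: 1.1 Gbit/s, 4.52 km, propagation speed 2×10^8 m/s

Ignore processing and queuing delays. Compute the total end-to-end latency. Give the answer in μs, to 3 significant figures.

L = 576 × 8 = 4608 bits.
Transmission delay per hop = L/R = 4608/1100000000 = 4.18909 μs; 4 hops → 16.7564 μs.
Propagation delays (d/s per hop): 22.598, 107, 0.113333, 22.6 μs; sum = 152.311 μs.
End-to-end = 169 μs.

169 μs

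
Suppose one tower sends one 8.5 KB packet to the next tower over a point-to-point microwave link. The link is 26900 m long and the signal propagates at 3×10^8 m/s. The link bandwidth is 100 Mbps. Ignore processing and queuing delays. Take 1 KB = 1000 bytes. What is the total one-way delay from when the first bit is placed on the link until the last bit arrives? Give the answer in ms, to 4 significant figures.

0.7697 ms

L = 68000 bits.
Transmission delay = L/R = 68000 / 100000000 = 0.68 ms.
Propagation delay = d/s = 26900 m / 300000000 m/s = 0.0896667 ms.
Total = 0.7697 ms.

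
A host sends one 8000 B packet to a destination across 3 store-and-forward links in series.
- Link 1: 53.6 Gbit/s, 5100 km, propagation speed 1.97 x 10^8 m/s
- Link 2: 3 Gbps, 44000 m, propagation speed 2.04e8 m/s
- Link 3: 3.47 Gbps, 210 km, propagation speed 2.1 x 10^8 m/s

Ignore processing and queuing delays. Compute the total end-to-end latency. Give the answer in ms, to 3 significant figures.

27.1 ms

L = 8000 × 8 = 64000 bits.
Transmission delays (L/R per hop): 0.00119403, 0.0213333, 0.0184438 ms; sum = 0.0409712 ms.
Propagation delays (d/s per hop): 25.8883, 0.215686, 1 ms; sum = 27.104 ms.
End-to-end = 27.1 ms.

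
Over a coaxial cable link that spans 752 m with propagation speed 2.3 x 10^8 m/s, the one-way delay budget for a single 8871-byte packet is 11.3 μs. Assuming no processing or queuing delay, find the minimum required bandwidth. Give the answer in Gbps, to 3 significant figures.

L = 70968 bits.
Propagation delay = 752 / 2.3e+08 = 3.26957 μs.
Transmission budget = 11.3 − 3.26957 = 8.03043 μs.
R ≥ L / t_tx = 70968 bits / 8.03043e-06 s = 8.84 Gbps.

8.84 Gbps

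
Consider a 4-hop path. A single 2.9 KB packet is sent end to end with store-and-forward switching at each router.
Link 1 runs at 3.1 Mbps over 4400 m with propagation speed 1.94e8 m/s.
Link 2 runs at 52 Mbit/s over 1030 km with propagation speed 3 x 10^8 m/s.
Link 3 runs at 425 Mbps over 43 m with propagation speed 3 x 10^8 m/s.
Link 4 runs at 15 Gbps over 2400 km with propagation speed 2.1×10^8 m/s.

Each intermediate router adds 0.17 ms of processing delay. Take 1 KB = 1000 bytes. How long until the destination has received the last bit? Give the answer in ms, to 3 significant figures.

L = 23200 bits.
Transmission delays (L/R per hop): 7.48387, 0.446154, 0.0545882, 0.00154667 ms; sum = 7.98616 ms.
Propagation delays (d/s per hop): 0.0226804, 3.43333, 0.000143333, 11.4286 ms; sum = 14.8847 ms.
Processing at 3 router(s): 3 × 0.17 ms = 0.51 ms.
End-to-end = 23.4 ms.

23.4 ms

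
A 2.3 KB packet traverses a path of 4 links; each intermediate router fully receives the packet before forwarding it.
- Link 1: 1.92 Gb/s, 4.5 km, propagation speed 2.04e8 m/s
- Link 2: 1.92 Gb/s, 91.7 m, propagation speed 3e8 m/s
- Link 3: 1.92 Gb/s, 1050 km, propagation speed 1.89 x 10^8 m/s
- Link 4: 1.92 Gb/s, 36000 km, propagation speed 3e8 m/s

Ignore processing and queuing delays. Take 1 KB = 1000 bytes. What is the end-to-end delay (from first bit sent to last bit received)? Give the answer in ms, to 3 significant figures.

L = 18400 bits.
Transmission delay per hop = L/R = 18400/1920000000 = 0.00958333 ms; 4 hops → 0.0383333 ms.
Propagation delays (d/s per hop): 0.0220588, 0.000305667, 5.55556, 120 ms; sum = 125.578 ms.
End-to-end = 126 ms.

126 ms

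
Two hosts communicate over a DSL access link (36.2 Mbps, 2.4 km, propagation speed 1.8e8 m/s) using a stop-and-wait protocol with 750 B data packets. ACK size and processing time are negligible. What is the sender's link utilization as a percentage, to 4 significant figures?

86.14 %

t_tx = L/R = 6000/36200000 = 0.000165746 s.
t_prop = 2400/180000000 = 1.33333e-05 s; RTT = 2.66667e-05 s.
Cycle = t_tx + RTT = 0.000192413 s.
Utilization = t_tx / cycle = 0.000165746/0.000192413 = 86.14 %.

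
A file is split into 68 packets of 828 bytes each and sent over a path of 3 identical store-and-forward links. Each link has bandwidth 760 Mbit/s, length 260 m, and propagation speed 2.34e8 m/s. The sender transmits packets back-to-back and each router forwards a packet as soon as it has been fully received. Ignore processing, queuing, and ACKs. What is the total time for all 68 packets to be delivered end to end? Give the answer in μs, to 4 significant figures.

613.4 μs

Per-hop transmission t_tx = L/R = 6624/760000000 = 8.71579 μs.
Per-hop propagation t_prop = 260/234000000 = 1.11111 μs.
Pipeline fill: first packet needs 3·t_tx to clear all hops; remaining 67 packets each add one t_tx.
Total = (3+68-1)·t_tx + 3·t_prop = 70·8.71579 + 3·1.11111 = 613.4 μs.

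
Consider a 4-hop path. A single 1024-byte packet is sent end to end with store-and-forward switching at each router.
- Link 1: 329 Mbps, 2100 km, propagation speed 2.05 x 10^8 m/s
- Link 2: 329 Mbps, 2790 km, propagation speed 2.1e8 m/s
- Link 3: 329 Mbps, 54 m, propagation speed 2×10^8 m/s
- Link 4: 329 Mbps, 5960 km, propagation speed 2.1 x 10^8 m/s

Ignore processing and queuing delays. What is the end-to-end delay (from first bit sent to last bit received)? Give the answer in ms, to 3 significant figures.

L = 1024 × 8 = 8192 bits.
Transmission delay per hop = L/R = 8192/329000000 = 0.0248997 ms; 4 hops → 0.0995988 ms.
Propagation delays (d/s per hop): 10.2439, 13.2857, 0.00027, 28.381 ms; sum = 51.9108 ms.
End-to-end = 52.0 ms.

52.0 ms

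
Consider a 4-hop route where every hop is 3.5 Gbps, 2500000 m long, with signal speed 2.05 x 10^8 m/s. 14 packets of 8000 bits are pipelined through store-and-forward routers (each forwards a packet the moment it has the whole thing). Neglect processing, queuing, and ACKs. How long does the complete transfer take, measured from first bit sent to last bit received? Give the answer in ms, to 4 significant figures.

48.82 ms

Per-hop transmission t_tx = L/R = 8000/3500000000 = 0.00228571 ms.
Per-hop propagation t_prop = 2500000/2.05e+08 = 12.1951 ms.
Pipeline fill: first packet needs 4·t_tx to clear all hops; remaining 13 packets each add one t_tx.
Total = (4+14-1)·t_tx + 4·t_prop = 17·0.00228571 + 4·12.1951 = 48.82 ms.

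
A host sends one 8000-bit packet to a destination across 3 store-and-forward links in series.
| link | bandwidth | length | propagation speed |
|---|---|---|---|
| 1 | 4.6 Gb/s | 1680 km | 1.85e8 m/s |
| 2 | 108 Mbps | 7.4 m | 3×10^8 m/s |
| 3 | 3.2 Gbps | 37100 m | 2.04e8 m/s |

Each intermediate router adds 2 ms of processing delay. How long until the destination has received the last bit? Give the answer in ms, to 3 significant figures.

Transmission delays (L/R per hop): 0.00173913, 0.0740741, 0.0025 ms; sum = 0.0783132 ms.
Propagation delays (d/s per hop): 9.08108, 2.46667e-05, 0.181863 ms; sum = 9.26297 ms.
Processing at 2 router(s): 2 × 2 ms = 4 ms.
End-to-end = 13.3 ms.

13.3 ms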